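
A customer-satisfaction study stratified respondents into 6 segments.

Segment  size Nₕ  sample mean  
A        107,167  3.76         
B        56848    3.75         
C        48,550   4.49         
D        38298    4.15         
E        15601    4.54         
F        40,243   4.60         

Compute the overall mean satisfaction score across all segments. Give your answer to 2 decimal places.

4.07

x̄_st = (Σ Nₕx̄ₕ) / (Σ Nₕ) = (107167·3.76 + 56848·3.75 + 48550·4.49 + 38298·4.15 + 15601·4.54 + 40243·4.60) / 306707
= 1249000.46 / 306707 = 4.0723... → 4.07.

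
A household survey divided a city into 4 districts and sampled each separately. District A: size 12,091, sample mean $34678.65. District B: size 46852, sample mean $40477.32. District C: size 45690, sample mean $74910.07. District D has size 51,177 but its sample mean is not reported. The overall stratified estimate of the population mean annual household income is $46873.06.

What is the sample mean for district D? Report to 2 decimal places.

30578.33

N = 12091 + 46852 + 45690 + 51177 = 155810.
Overall total = μ·N = 46873.06·155810 = 7303291478.6.
Subtract the known strata: 12091·34678.65 + 46852·40477.32 + 45690·74910.07 = 5738384052.09.
Remaining total for district D: 7303291478.6 − 5738384052.09 = 1564907426.51.
Divide by its size: 1564907426.51 / 51177 = 30578.3345... → 30578.33.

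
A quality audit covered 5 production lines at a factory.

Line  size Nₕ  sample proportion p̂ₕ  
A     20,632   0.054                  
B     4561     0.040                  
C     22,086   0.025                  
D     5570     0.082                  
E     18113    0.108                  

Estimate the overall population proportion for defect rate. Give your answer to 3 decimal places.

0.060

N = 20632 + 4561 + 22086 + 5570 + 18113 = 70962.
Overall proportion = Σ (Nₕ/N)·p̂ₕ.
Σ Nₕp̂ₕ = 1114.128 + 182.44 + 552.15 + 456.74 + 1956.204 = 4261.662.
4261.662 / 70962 = 0.06006... → 0.060.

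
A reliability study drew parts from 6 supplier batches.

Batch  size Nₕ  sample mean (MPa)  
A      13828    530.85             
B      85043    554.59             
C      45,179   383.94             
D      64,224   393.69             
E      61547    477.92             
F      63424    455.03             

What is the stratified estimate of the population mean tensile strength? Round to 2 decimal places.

466.35

N = 333245; weights Wₕ = Nₕ/N = (0.0415, 0.2552, 0.1356, 0.1927, 0.1847, 0.1903).
x̄_st = Σ Wₕ·x̄ₕ = 0.0415·530.85 + 0.2552·554.59 + 0.1356·383.94 + 0.1927·393.69 + 0.1847·477.92 + 0.1903·455.03 ≈ 466.3516...
→ 466.35.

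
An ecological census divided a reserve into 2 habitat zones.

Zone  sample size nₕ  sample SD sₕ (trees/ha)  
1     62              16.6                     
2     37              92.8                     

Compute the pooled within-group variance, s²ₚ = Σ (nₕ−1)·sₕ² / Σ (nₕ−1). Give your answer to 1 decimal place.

3369.4

1: (62−1)·16.6² = 61·275.56 = 16809.16
2: (37−1)·92.8² = 36·8611.84 = 310026.24
Numerator = 326835.4; denominator = Σ(nₕ−1) = 97.
s²ₚ = 326835.4/97 = 3369.437... → 3369.4.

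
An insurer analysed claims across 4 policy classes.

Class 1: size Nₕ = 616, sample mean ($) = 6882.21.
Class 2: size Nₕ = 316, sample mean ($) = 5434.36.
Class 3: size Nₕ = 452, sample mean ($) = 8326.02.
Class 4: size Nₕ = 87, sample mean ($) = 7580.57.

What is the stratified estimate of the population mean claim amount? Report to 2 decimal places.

7056.13

N = 616 + 316 + 452 + 87 = 1471.
The stratified mean weights each stratum mean by its population share Nₕ/N.
Σ Nₕx̄ₕ = 616·6882.21 + 316·5434.36 + 452·8326.02 + 87·7580.57 = 4239441.36 + 1717257.76 + 3763361.04 + 659509.59 = 10379569.75.
Divide by N: 10379569.75 / 1471 = 7056.1317... → 7056.13.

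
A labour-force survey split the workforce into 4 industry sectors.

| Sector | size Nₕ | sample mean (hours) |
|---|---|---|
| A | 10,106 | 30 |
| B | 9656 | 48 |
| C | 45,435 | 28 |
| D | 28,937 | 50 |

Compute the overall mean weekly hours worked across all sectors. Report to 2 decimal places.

N = 10106 + 9656 + 45435 + 28937 = 94134.
Overall mean = Σ (Nₕ/N)·x̄ₕ — weight by population share, not a simple average.
Σ Nₕx̄ₕ = 10106·30 + 9656·48 + 45435·28 + 28937·50 = 303180 + 463488 + 1272180 + 1446850 = 3485698.
Divide by N: 3485698 / 94134 = 37.0291... → 37.03.

37.03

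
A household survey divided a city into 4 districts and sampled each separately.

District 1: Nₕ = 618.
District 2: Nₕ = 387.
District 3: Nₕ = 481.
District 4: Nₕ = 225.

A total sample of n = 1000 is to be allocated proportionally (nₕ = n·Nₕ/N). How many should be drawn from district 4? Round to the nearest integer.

132

N = 618 + 387 + 481 + 225 = 1711.
n_4 = 1000·225/1711 = 131.502... → 132.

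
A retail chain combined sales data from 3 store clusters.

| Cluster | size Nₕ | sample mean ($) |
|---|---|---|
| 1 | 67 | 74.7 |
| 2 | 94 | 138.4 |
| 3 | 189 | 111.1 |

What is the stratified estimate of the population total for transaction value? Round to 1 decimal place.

1: 67·74.7 = 5004.9
2: 94·138.4 = 13009.6
3: 189·111.1 = 20997.9
τ̂ = Σ Nₕx̄ₕ = 39012.4.

39012.4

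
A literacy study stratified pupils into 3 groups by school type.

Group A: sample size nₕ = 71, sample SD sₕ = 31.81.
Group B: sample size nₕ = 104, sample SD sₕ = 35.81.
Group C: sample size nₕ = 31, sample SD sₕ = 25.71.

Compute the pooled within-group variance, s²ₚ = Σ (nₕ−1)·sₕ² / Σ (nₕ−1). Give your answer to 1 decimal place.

1097.3

A: (71−1)·31.81² = 70·1011.8761 = 70831.327
B: (104−1)·35.81² = 103·1282.3561 = 132082.6783
C: (31−1)·25.71² = 30·661.0041 = 19830.123
Numerator = 222744.1283; denominator = Σ(nₕ−1) = 203.
s²ₚ = 222744.1283/203 = 1097.262... → 1097.3.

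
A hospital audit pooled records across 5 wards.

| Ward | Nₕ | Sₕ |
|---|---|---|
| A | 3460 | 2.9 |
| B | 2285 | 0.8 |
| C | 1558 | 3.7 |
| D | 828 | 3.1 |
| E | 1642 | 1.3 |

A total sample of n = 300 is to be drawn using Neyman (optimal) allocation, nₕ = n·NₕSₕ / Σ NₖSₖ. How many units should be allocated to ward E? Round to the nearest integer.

29

Σ NₕSₕ = 3460·2.9 + 2285·0.8 + 1558·3.7 + 828·3.1 + 1642·1.3 = 22328.
Share for E: 2134.6/22328 = 0.09560.
n_E = 300 × 0.09560 = 28.681... → 29.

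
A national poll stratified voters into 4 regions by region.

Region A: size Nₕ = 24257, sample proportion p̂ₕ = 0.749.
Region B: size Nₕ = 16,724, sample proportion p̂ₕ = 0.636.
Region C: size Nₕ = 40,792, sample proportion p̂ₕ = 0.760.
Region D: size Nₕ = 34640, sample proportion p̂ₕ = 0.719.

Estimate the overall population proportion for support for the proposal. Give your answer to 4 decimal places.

Wₕ = Nₕ/N with N = 116413: 0.2084, 0.1437, 0.3504, 0.2976.
p̂_st = 0.2084·0.749 + 0.1437·0.636 + 0.3504·0.760 + 0.2976·0.719 ≈ 0.727694... → 0.7277.

0.7277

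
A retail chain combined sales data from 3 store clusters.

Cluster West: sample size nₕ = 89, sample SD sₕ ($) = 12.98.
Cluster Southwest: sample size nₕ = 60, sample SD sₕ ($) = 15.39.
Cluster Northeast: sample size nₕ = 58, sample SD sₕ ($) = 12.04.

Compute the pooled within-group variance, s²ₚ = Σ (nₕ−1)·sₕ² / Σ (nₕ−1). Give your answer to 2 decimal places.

Degrees of freedom: 88 + 59 + 57 = 204.
Σ(nₕ−1)sₕ² = 88·168.4804 + 59·236.8521 + 57·144.9616 = 37063.3603.
s²ₚ = 37063.3603 / 204 = 181.6831... → 181.68.

181.68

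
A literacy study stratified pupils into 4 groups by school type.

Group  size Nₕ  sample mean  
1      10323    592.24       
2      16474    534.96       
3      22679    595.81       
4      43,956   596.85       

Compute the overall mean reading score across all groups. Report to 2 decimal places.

585.18

N = 10323 + 16474 + 22679 + 43956 = 93432.
The stratified mean weights each stratum mean by its population share Nₕ/N.
Σ Nₕx̄ₕ = 10323·592.24 + 16474·534.96 + 22679·595.81 + 43956·596.85 = 6113693.52 + 8812931.04 + 13512374.99 + 26235138.6 = 54674138.15.
Divide by N: 54674138.15 / 93432 = 585.1757... → 585.18.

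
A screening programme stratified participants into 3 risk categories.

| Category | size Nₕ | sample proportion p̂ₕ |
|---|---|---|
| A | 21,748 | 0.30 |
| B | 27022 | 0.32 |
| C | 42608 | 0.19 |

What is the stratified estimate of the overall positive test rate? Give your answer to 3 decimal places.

Wₕ = Nₕ/N with N = 91378: 0.2380, 0.2957, 0.4663.
p̂_st = 0.2380·0.30 + 0.2957·0.32 + 0.4663·0.19 ≈ 0.25462... → 0.255.

0.255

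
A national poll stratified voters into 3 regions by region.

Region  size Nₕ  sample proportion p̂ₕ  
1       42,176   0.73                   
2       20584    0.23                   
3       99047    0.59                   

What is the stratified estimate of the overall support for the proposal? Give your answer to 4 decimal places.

Wₕ = Nₕ/N with N = 161807: 0.2607, 0.1272, 0.6121.
p̂_st = 0.2607·0.73 + 0.1272·0.23 + 0.6121·0.59 ≈ 0.580695... → 0.5807.

0.5807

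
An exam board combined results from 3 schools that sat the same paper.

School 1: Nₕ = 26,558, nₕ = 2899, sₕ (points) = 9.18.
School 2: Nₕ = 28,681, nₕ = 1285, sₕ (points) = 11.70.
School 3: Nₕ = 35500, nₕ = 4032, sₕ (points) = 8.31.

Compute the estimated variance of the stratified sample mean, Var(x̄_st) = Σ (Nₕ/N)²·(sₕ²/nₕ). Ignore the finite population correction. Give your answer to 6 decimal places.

0.015755

N = 90739; Wₕ = Nₕ/N.
school 1: (26558/90739)²·9.18²/2899 = 0.002490233
school 2: (28681/90739)²·11.70²/1285 = 0.010643126
school 3: (35500/90739)²·8.31²/4032 = 0.002621502
Sum = 0.015754861 → 0.015755.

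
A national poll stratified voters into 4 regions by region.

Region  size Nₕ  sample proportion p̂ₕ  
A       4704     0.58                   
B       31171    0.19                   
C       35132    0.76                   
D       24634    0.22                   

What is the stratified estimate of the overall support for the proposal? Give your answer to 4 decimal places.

0.4263

Wₕ = Nₕ/N with N = 95641: 0.0492, 0.3259, 0.3673, 0.2576.
p̂_st = 0.0492·0.58 + 0.3259·0.19 + 0.3673·0.76 + 0.2576·0.22 ≈ 0.426288... → 0.4263.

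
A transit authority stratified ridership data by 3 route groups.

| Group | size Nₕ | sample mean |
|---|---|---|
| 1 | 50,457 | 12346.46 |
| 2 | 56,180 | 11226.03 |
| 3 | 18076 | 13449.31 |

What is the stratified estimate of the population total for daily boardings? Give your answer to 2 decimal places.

1496753425.18

Estimate total by summing Nₕ·x̄ₕ over strata.
50457·12346.46 + 56180·11226.03 + 18076·13449.31 = 622965332.22 + 630678365.4 + 243109727.56 = 1496753425.18.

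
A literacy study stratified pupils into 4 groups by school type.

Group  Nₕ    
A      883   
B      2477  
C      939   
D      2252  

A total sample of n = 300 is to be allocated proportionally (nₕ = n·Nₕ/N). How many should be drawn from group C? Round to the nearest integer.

43

N = 883 + 2477 + 939 + 2252 = 6551.
n_C = 300·939/6551 = 43.001... → 43.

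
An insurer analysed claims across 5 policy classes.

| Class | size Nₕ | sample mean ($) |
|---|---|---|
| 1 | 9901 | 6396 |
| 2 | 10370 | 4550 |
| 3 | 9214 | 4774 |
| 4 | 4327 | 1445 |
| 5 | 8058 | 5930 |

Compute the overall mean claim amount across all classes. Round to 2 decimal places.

4980.52

x̄_st = (Σ Nₕx̄ₕ) / (Σ Nₕ) = (9901·6396 + 10370·4550 + 9214·4774 + 4327·1445 + 8058·5930) / 41870
= 208534387 / 41870 = 4980.5203... → 4980.52.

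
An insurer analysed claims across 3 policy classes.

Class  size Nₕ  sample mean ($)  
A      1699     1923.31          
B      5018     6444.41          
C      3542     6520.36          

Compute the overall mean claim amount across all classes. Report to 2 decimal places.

5721.89

N = 1699 + 5018 + 3542 = 10259.
Weight each subgroup mean by Nₕ/N and sum.
Σ Nₕx̄ₕ = 1699·1923.31 + 5018·6444.41 + 3542·6520.36 = 3267703.69 + 32338049.38 + 23095115.12 = 58700868.19.
Divide by N: 58700868.19 / 10259 = 5721.8899... → 5721.89.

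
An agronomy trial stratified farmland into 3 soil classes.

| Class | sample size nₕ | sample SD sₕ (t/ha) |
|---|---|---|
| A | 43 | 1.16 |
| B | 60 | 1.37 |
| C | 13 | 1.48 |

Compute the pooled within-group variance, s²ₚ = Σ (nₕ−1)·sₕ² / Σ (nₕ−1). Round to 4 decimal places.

Degrees of freedom: 42 + 59 + 12 = 113.
Σ(nₕ−1)sₕ² = 42·1.3456 + 59·1.8769 + 12·2.1904 = 193.5371.
s²ₚ = 193.5371 / 113 = 1.712718... → 1.7127.

1.7127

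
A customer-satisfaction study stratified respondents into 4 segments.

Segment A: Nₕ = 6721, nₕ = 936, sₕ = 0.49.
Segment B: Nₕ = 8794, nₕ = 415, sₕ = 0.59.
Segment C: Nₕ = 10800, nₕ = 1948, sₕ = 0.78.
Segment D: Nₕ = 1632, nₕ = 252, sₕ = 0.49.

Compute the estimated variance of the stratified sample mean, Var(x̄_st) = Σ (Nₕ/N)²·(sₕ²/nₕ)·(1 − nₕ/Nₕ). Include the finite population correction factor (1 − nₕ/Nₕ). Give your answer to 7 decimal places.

N = 27947. Term for each stratum: Wₕ²sₕ²/nₕ·(1−nₕ/Nₕ).
Var(x̄_st) = 0.0000127698 + 0.0000791342 + 0.0000382292 + 0.0000027474 = 0.0001328805 → 0.0001329.

0.0001329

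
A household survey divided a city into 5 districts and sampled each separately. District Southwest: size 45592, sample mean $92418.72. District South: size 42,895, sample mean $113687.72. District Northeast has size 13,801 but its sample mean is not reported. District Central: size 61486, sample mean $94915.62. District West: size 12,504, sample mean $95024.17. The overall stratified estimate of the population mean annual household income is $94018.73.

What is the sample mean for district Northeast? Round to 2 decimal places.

33264.30

N = 45592 + 42895 + 13801 + 61486 + 12504 = 176278.
Overall total = μ·N = 94018.73·176278 = 16573433686.94.
Subtract the known strata: 45592·92418.72 + 42895·113687.72 + 61486·94915.62 + 12504·95024.17 = 16114353064.64.
Remaining total for district Northeast: 16573433686.94 − 16114353064.64 = 459080622.3.
Divide by its size: 459080622.3 / 13801 = 33264.3013... → 33264.30.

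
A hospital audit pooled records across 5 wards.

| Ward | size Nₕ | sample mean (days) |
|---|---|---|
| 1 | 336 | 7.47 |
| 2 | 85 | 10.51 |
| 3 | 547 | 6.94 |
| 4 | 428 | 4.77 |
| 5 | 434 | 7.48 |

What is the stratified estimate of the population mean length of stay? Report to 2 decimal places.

x̄_st = (Σ Nₕx̄ₕ) / (Σ Nₕ) = (336·7.47 + 85·10.51 + 547·6.94 + 428·4.77 + 434·7.48) / 1830
= 12487.33 / 1830 = 6.8237... → 6.82.

6.82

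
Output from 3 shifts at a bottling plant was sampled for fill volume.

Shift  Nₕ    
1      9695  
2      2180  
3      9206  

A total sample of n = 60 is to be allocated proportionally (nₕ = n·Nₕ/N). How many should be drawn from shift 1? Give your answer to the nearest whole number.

Share of shift 1 = 9695/21081 = 0.45989.
Allocate 60 × 0.45989 = 27.594... → 28.

28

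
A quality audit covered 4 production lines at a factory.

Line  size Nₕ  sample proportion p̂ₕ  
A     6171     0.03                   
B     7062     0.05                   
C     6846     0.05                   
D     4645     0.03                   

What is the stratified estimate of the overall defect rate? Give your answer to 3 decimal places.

Wₕ = Nₕ/N with N = 24724: 0.2496, 0.2856, 0.2769, 0.1879.
p̂_st = 0.2496·0.03 + 0.2856·0.05 + 0.2769·0.05 + 0.1879·0.03 ≈ 0.04125... → 0.041.

0.041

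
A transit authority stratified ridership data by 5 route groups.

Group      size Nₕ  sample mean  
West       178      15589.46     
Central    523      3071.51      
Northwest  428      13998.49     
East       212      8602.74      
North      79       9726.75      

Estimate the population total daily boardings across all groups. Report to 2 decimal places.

West: 178·15589.46 = 2774923.88
Central: 523·3071.51 = 1606399.73
Northwest: 428·13998.49 = 5991353.72
East: 212·8602.74 = 1823780.88
North: 79·9726.75 = 768413.25
τ̂ = Σ Nₕx̄ₕ = 12964871.46.

12964871.46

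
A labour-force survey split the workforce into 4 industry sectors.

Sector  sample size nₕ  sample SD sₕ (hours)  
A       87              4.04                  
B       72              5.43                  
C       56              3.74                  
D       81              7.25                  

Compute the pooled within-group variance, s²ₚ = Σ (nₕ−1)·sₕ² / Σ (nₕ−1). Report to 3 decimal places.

29.012

A: (87−1)·4.04² = 86·16.3216 = 1403.6576
B: (72−1)·5.43² = 71·29.4849 = 2093.4279
C: (56−1)·3.74² = 55·13.9876 = 769.318
D: (81−1)·7.25² = 80·52.5625 = 4205
Numerator = 8471.4035; denominator = Σ(nₕ−1) = 292.
s²ₚ = 8471.4035/292 = 29.01166... → 29.012.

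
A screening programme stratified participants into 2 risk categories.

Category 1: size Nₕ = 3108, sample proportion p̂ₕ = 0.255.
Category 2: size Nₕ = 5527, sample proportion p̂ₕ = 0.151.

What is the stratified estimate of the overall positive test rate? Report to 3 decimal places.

0.188

Wₕ = Nₕ/N with N = 8635: 0.3599, 0.6401.
p̂_st = 0.3599·0.255 + 0.6401·0.151 ≈ 0.18843... → 0.188.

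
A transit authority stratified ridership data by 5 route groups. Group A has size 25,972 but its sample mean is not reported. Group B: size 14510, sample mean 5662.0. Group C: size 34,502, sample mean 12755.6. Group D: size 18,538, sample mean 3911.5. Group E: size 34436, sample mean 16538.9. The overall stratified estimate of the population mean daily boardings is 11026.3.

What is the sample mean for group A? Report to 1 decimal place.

N = 25972 + 14510 + 34502 + 18538 + 34436 = 127958.
Overall total = μ·N = 11026.3·127958 = 1410903295.4.
Subtract the known strata: 14510·5662.0 + 34502·12755.6 + 18538·3911.5 + 34436·16538.9 = 1164294278.6.
Remaining total for group A: 1410903295.4 − 1164294278.6 = 246609016.8.
Divide by its size: 246609016.8 / 25972 = 9495.188... → 9495.2.

9495.2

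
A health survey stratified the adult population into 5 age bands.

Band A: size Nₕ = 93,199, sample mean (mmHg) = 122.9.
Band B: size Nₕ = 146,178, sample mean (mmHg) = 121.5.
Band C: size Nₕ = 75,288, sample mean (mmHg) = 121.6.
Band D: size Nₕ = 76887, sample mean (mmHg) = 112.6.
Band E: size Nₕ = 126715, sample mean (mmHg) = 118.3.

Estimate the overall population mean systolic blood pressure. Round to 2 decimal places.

N = 518267; weights Wₕ = Nₕ/N = (0.1798, 0.2821, 0.1453, 0.1484, 0.2445).
x̄_st = Σ Wₕ·x̄ₕ = 0.1798·122.9 + 0.2821·121.5 + 0.1453·121.6 + 0.1484·112.6 + 0.2445·118.3 ≈ 119.6635...
→ 119.66.

119.66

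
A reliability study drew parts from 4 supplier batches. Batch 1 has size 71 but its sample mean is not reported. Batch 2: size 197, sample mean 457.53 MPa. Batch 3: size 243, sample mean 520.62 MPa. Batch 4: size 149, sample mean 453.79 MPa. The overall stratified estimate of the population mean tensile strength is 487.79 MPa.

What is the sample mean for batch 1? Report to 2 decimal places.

N = 71 + 197 + 243 + 149 = 660.
Overall total = μ·N = 487.79·660 = 321941.4.
Subtract the known strata: 197·457.53 + 243·520.62 + 149·453.79 = 284258.78.
Remaining total for batch 1: 321941.4 − 284258.78 = 37682.62.
Divide by its size: 37682.62 / 71 = 530.7411... → 530.74.

530.74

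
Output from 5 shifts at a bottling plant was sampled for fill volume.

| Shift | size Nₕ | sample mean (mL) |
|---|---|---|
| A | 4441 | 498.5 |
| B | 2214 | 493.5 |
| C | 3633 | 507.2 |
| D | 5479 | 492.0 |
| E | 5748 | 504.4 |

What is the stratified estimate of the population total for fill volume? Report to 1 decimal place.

A: 4441·498.5 = 2213838.5
B: 2214·493.5 = 1092609
C: 3633·507.2 = 1842657.6
D: 5479·492.0 = 2695668
E: 5748·504.4 = 2899291.2
τ̂ = Σ Nₕx̄ₕ = 10744064.3.

10744064.3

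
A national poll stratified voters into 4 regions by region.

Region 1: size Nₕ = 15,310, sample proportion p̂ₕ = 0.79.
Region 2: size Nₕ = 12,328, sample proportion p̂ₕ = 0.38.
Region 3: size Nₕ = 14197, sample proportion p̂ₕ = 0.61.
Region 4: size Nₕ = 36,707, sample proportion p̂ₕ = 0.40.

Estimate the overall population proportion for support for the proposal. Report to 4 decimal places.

N = 15310 + 12328 + 14197 + 36707 = 78542.
Overall proportion = Σ (Nₕ/N)·p̂ₕ.
Σ Nₕp̂ₕ = 12094.9 + 4684.64 + 8660.17 + 14682.8 = 40122.51.
40122.51 / 78542 = 0.510841... → 0.5108.

0.5108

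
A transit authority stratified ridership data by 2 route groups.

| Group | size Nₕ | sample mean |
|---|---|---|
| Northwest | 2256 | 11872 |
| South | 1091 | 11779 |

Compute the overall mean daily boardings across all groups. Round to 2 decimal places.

11841.69

x̄_st = (Σ Nₕx̄ₕ) / (Σ Nₕ) = (2256·11872 + 1091·11779) / 3347
= 39634121 / 3347 = 11841.6854... → 11841.69.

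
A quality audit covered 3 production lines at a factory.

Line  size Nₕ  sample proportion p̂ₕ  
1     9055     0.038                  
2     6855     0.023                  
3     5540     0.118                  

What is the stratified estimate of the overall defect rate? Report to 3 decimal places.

N = 9055 + 6855 + 5540 = 21450.
Overall proportion = Σ (Nₕ/N)·p̂ₕ.
Σ Nₕp̂ₕ = 344.09 + 157.665 + 653.72 = 1155.475.
1155.475 / 21450 = 0.05387... → 0.054.

0.054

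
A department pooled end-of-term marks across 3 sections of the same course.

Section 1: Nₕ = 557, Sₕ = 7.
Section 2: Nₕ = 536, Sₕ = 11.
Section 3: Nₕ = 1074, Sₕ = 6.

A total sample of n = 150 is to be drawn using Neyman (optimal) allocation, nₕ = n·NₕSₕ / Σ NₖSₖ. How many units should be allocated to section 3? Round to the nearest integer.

Σ NₕSₕ = 557·7 + 536·11 + 1074·6 = 16239.
Share for 3: 6444/16239 = 0.39682.
n_3 = 150 × 0.39682 = 59.523... → 60.

60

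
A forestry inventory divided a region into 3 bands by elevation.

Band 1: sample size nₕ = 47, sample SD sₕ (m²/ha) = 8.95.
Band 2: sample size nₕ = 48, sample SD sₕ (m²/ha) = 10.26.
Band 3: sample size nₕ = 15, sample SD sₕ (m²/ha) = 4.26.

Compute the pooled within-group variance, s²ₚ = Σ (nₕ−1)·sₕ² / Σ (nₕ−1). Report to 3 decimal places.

83.050

Degrees of freedom: 46 + 47 + 14 = 107.
Σ(nₕ−1)sₕ² = 46·80.1025 + 47·105.2676 + 14·18.1476 = 8886.3586.
s²ₚ = 8886.3586 / 107 = 83.05008... → 83.050.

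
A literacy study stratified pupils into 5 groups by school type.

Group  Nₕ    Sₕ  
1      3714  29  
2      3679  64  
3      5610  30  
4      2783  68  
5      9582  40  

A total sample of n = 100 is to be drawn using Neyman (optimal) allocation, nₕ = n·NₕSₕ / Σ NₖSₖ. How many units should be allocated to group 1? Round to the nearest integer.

10

Σ NₕSₕ = 3714·29 + 3679·64 + 5610·30 + 2783·68 + 9582·40 = 1083986.
Share for 1: 107706/1083986 = 0.09936.
n_1 = 100 × 0.09936 = 9.936... → 10.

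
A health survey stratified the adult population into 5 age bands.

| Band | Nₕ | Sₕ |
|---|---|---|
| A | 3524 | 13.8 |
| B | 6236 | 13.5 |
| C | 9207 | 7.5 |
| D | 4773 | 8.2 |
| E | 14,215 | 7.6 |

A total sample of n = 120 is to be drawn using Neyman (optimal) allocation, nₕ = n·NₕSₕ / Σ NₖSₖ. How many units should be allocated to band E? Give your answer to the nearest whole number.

Σ NₕSₕ = 3524·13.8 + 6236·13.5 + 9207·7.5 + 4773·8.2 + 14215·7.6 = 349042.3.
Share for E: 108034/349042.3 = 0.30952.
n_E = 120 × 0.30952 = 37.142... → 37.

37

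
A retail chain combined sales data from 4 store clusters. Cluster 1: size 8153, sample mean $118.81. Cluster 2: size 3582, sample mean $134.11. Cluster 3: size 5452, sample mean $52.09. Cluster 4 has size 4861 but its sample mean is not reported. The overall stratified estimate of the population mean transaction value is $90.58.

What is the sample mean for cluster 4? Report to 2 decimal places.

54.32

Σ Nₕx̄ₕ = N·μ, so 4861·x̄_4 = 22048·90.58 − (8153·118.81 + 3582·134.11 + 5452·52.09).
= 1997107.84 − 1733034.63 = 264073.21.
x̄_4 = 264073.21 / 4861 = 54.3249... → 54.32.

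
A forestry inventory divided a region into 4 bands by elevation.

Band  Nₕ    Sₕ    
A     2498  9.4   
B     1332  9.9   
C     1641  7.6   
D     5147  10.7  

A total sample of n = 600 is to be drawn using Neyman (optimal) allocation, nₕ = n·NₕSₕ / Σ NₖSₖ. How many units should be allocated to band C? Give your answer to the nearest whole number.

Σ NₕSₕ = 2498·9.4 + 1332·9.9 + 1641·7.6 + 5147·10.7 = 104212.5.
Share for C: 12471.6/104212.5 = 0.11967.
n_C = 600 × 0.11967 = 71.805... → 72.

72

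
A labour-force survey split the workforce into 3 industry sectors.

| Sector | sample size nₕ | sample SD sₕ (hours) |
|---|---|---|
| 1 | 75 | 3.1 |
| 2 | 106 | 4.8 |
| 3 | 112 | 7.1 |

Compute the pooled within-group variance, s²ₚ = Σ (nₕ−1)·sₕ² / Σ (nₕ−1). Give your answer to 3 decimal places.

30.089

Degrees of freedom: 74 + 105 + 111 = 290.
Σ(nₕ−1)sₕ² = 74·9.61 + 105·23.04 + 111·50.41 = 8725.85.
s²ₚ = 8725.85 / 290 = 30.08914... → 30.089.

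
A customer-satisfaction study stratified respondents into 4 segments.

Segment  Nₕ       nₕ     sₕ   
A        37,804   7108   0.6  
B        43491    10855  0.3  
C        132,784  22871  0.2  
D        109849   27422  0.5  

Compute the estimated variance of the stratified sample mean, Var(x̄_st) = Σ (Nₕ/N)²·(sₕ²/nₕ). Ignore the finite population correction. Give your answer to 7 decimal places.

0.0000022

N = 323928. Term for each stratum: Wₕ²sₕ²/nₕ.
Var(x̄_st) = 0.0000006898 + 0.0000001495 + 0.0000002939 + 0.0000010484 = 0.0000021816 → 0.0000022.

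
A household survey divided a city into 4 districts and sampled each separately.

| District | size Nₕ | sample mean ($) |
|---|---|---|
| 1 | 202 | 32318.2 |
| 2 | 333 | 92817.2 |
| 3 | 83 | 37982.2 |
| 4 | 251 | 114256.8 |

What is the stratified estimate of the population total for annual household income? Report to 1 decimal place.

69267383.4

1: 202·32318.2 = 6528276.4
2: 333·92817.2 = 30908127.6
3: 83·37982.2 = 3152522.6
4: 251·114256.8 = 28678456.8
τ̂ = Σ Nₕx̄ₕ = 69267383.4.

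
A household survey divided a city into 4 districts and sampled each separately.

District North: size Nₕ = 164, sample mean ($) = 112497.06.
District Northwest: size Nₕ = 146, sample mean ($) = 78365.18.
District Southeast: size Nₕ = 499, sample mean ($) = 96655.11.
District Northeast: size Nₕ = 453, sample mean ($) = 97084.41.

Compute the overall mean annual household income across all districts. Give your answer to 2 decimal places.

96751.96

N = 1262; weights Wₕ = Nₕ/N = (0.1300, 0.1157, 0.3954, 0.3590).
x̄_st = Σ Wₕ·x̄ₕ = 0.1300·112497.06 + 0.1157·78365.18 + 0.3954·96655.11 + 0.3590·97084.41 ≈ 96751.9586...
→ 96751.96.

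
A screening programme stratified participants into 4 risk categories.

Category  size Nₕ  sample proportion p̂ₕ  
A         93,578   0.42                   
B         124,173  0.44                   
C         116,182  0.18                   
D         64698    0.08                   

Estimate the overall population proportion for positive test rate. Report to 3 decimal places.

Wₕ = Nₕ/N with N = 398631: 0.2347, 0.3115, 0.2915, 0.1623.
p̂_st = 0.2347·0.42 + 0.3115·0.44 + 0.2915·0.18 + 0.1623·0.08 ≈ 0.30110... → 0.301.

0.301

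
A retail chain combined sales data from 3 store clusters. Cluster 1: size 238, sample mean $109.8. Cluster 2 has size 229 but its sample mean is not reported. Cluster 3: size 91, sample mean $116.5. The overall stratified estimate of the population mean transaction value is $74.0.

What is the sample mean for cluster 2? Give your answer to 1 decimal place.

N = 238 + 229 + 91 = 558.
Overall total = μ·N = 74.0·558 = 41292.
Subtract the known strata: 238·109.8 + 91·116.5 = 36733.9.
Remaining total for cluster 2: 41292 − 36733.9 = 4558.1.
Divide by its size: 4558.1 / 229 = 19.904... → 19.9.

19.9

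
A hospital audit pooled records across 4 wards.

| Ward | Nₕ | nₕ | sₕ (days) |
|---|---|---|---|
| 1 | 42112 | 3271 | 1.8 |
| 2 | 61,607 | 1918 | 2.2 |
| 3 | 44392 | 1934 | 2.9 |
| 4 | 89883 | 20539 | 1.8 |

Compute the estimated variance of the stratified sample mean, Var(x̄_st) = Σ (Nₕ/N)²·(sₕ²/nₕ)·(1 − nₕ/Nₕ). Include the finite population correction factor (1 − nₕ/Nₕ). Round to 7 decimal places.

N = 237994; Wₕ = Nₕ/N.
ward 1: (42112/237994)²·1.8²/3271·(1 − 3271/42112) = 0.0000286041
ward 2: (61607/237994)²·2.2²/1918·(1 − 1918/61607) = 0.0001638284
ward 3: (44392/237994)²·2.9²/1934·(1 − 1934/44392) = 0.0001447011
ward 4: (89883/237994)²·1.8²/20539·(1 − 20539/89883) = 0.0000173588
Sum = 0.0003544924 → 0.0003545.

0.0003545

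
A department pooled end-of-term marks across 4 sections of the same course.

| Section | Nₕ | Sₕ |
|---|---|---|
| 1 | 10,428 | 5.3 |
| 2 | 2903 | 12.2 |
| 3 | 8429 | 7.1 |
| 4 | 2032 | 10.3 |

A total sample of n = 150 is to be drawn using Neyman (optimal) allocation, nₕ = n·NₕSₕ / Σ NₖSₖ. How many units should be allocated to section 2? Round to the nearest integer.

1: NₕSₕ = 10428·5.3 = 55268.4
2: NₕSₕ = 2903·12.2 = 35416.6
3: NₕSₕ = 8429·7.1 = 59845.9
4: NₕSₕ = 2032·10.3 = 20929.6
Σ NₕSₕ = 171460.5.
n_2 = 150·35416.6/171460.5 = 30.984... → 31.

31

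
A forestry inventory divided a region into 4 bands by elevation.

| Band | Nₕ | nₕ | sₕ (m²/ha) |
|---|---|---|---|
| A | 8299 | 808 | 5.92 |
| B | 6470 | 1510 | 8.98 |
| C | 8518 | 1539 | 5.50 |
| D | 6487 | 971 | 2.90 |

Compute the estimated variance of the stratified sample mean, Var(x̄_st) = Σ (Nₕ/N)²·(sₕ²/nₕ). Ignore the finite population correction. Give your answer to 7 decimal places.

0.0079115

N = 29774. Term for each stratum: Wₕ²sₕ²/nₕ.
Var(x̄_st) = 0.0033698395 + 0.0025217958 + 0.0016087467 + 0.0004111404 = 0.0079115224 → 0.0079115.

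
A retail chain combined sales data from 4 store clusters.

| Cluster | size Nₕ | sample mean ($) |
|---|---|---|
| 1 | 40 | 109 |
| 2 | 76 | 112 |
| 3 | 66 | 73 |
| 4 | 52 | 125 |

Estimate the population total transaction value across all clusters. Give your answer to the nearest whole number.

1: 40·109 = 4360
2: 76·112 = 8512
3: 66·73 = 4818
4: 52·125 = 6500
τ̂ = Σ Nₕx̄ₕ = 24190.

24190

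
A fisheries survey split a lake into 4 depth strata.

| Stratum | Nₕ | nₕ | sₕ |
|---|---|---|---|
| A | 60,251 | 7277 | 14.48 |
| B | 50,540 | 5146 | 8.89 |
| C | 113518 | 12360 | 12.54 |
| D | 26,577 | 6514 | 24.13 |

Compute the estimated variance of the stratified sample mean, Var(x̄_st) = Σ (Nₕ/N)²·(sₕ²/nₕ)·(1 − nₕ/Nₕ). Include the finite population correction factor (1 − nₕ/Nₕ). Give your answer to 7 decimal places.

0.0050991

N = 250886. Term for each stratum: Wₕ²sₕ²/nₕ·(1−nₕ/Nₕ).
Var(x̄_st) = 0.0014610293 + 0.0005597764 + 0.0023210725 + 0.0007572092 = 0.0050990874 → 0.0050991.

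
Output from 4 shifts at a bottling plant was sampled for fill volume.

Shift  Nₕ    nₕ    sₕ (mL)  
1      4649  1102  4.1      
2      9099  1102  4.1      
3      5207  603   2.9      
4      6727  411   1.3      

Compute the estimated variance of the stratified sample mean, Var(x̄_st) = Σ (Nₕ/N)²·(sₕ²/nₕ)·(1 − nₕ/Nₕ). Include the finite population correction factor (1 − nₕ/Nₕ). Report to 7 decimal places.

0.0028360

N = 25682. Term for each stratum: Wₕ²sₕ²/nₕ·(1−nₕ/Nₕ).
Var(x̄_st) = 0.0003813723 + 0.0016828647 + 0.0005069252 + 0.0002648810 = 0.0028360432 → 0.0028360.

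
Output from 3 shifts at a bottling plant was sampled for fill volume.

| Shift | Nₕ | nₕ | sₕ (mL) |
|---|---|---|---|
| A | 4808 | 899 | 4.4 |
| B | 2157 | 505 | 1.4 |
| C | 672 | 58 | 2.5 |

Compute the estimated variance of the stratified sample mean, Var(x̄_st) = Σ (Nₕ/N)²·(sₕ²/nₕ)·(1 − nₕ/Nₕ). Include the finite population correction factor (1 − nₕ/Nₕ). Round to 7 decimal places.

N = 7637. Term for each stratum: Wₕ²sₕ²/nₕ·(1−nₕ/Nₕ).
Var(x̄_st) = 0.0069395324 + 0.0002371261 + 0.0007623319 = 0.0079389904 → 0.0079390.

0.0079390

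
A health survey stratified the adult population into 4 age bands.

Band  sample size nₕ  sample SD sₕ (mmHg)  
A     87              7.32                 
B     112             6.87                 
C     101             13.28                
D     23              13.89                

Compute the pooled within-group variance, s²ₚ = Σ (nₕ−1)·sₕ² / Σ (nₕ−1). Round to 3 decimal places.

A: (87−1)·7.32² = 86·53.5824 = 4608.0864
B: (112−1)·6.87² = 111·47.1969 = 5238.8559
C: (101−1)·13.28² = 100·176.3584 = 17635.84
D: (23−1)·13.89² = 22·192.9321 = 4244.5062
Numerator = 31727.2885; denominator = Σ(nₕ−1) = 319.
s²ₚ = 31727.2885/319 = 99.45858... → 99.459.

99.459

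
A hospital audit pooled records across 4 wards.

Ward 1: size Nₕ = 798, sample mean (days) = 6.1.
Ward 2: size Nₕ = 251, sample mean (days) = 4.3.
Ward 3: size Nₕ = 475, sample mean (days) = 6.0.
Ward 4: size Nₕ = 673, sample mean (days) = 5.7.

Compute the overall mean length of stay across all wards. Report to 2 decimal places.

N = 2197; weights Wₕ = Nₕ/N = (0.3632, 0.1142, 0.2162, 0.3063).
x̄_st = Σ Wₕ·x̄ₕ = 0.3632·6.1 + 0.1142·4.3 + 0.2162·6.0 + 0.3063·5.7 ≈ 5.7502...
→ 5.75.

5.75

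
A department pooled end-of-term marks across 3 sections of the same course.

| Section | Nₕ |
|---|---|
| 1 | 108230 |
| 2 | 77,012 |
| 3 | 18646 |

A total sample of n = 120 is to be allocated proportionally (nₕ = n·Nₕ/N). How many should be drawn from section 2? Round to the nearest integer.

Share of section 2 = 77012/203888 = 0.37772.
Allocate 120 × 0.37772 = 45.326... → 45.

45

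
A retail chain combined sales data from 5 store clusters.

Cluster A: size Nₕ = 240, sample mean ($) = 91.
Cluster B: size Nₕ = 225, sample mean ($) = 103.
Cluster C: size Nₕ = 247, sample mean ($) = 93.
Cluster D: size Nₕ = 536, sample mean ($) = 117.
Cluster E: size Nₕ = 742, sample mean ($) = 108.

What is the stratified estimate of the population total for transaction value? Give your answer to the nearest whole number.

210834

A: 240·91 = 21840
B: 225·103 = 23175
C: 247·93 = 22971
D: 536·117 = 62712
E: 742·108 = 80136
τ̂ = Σ Nₕx̄ₕ = 210834.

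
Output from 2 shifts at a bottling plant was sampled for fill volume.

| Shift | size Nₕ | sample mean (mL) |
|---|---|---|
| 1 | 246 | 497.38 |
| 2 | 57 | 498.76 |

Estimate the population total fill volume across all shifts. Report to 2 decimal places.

Estimate total by summing Nₕ·x̄ₕ over strata.
246·497.38 + 57·498.76 = 122355.48 + 28429.32 = 150784.80.

150784.80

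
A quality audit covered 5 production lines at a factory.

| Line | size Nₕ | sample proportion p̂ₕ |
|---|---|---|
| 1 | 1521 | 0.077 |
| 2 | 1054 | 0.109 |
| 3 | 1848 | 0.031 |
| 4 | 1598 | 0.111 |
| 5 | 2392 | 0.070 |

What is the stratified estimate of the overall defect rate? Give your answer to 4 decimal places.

N = 1521 + 1054 + 1848 + 1598 + 2392 = 8413.
Overall proportion = Σ (Nₕ/N)·p̂ₕ.
Σ Nₕp̂ₕ = 117.117 + 114.886 + 57.288 + 177.378 + 167.44 = 634.109.
634.109 / 8413 = 0.075373... → 0.0754.

0.0754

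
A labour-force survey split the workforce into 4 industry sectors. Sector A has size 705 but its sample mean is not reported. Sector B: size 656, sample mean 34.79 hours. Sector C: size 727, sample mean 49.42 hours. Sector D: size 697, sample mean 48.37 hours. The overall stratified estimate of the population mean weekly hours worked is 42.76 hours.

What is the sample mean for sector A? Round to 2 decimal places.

37.76

Σ Nₕx̄ₕ = N·μ, so 705·x̄_A = 2785·42.76 − (656·34.79 + 727·49.42 + 697·48.37).
= 119086.6 − 92464.47 = 26622.13.
x̄_A = 26622.13 / 705 = 37.7619... → 37.76.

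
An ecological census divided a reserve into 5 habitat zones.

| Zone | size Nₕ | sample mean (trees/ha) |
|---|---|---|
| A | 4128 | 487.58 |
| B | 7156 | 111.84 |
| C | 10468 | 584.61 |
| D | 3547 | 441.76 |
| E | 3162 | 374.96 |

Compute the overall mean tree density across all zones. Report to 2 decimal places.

410.57

N = 4128 + 7156 + 10468 + 3547 + 3162 = 28461.
Weight each subgroup mean by Nₕ/N and sum.
Σ Nₕx̄ₕ = 4128·487.58 + 7156·111.84 + 10468·584.61 + 3547·441.76 + 3162·374.96 = 2012730.24 + 800327.04 + 6119697.48 + 1566922.72 + 1185623.52 = 11685301.
Divide by N: 11685301 / 28461 = 410.5724... → 410.57.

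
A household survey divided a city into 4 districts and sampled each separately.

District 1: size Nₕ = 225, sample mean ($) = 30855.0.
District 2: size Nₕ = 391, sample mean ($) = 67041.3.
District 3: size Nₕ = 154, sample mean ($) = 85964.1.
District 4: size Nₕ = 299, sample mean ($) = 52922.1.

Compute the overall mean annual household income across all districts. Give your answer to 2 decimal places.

58201.78

x̄_st = (Σ Nₕx̄ₕ) / (Σ Nₕ) = (225·30855.0 + 391·67041.3 + 154·85964.1 + 299·52922.1) / 1069
= 62217702.6 / 1069 = 58201.7798... → 58201.78.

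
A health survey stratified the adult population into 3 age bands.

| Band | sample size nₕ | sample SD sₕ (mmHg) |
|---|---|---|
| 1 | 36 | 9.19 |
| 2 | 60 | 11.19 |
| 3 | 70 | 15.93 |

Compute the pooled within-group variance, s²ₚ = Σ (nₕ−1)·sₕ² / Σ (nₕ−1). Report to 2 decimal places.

170.88

Degrees of freedom: 35 + 59 + 69 = 163.
Σ(nₕ−1)sₕ² = 35·84.4561 + 59·125.2161 + 69·253.7649 = 27853.4915.
s²ₚ = 27853.4915 / 163 = 170.8803... → 170.88.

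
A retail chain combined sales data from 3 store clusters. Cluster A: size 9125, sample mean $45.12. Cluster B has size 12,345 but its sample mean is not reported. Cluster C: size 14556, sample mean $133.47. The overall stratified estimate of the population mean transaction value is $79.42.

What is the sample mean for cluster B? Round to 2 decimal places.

Σ Nₕx̄ₕ = N·μ, so 12345·x̄_B = 36026·79.42 − (9125·45.12 + 14556·133.47).
= 2861184.92 − 2354509.32 = 506675.6.
x̄_B = 506675.6 / 12345 = 41.0430... → 41.04.

41.04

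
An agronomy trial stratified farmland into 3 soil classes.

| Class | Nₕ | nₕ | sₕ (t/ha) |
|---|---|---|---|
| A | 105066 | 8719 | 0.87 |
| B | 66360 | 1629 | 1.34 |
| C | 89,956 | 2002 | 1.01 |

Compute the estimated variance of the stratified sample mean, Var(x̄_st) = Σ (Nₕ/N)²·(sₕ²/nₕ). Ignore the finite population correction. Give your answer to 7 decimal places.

0.0001454

N = 261382; Wₕ = Nₕ/N.
class A: (105066/261382)²·0.87²/8719 = 0.0000140264
class B: (66360/261382)²·1.34²/1629 = 0.0000710477
class C: (89956/261382)²·1.01²/2002 = 0.0000603514
Sum = 0.0001454255 → 0.0001454.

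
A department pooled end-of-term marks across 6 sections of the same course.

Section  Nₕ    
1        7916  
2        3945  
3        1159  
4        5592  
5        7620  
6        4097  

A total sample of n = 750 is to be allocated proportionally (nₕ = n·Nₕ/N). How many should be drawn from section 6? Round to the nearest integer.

N = 7916 + 3945 + 1159 + 5592 + 7620 + 4097 = 30329.
n_6 = 750·4097/30329 = 101.314... → 101.

101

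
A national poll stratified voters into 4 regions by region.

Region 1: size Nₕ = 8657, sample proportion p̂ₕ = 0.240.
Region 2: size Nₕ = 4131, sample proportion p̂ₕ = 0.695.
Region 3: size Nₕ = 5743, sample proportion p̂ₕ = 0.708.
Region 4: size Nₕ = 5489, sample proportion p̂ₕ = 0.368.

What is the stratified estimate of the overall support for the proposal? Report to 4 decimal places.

0.4594

Wₕ = Nₕ/N with N = 24020: 0.3604, 0.1720, 0.2391, 0.2285.
p̂_st = 0.3604·0.240 + 0.1720·0.695 + 0.2391·0.708 + 0.2285·0.368 ≈ 0.459397... → 0.4594.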